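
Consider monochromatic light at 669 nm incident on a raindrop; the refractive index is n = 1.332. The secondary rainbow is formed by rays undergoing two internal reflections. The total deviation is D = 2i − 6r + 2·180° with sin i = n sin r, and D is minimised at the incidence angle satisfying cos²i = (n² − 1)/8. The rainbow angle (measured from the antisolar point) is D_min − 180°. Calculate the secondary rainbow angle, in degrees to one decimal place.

cos²i = (1.77422 − 1)/8 = 0.09678; i = arccos(0.31109) = 71.875°.
sin r = sin 71.875°/1.332 = 0.71350; r = 45.520°.
D_min = 2·71.875° − 6·45.520° + 360° = 230.628°.
Rainbow angle = D_min − 180° = 50.628°.

50.6°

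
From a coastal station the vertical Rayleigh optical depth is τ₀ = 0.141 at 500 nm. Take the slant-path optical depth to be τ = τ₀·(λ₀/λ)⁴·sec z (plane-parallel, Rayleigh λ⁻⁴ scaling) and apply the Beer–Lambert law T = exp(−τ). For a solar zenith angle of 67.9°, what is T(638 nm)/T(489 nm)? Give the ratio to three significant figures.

1.31

Airmass: sec 67.9° = 2.6580.
τ(638 nm) = 0.141 × (500/638)⁴ × 2.6580 = 0.141 × 0.3772 × 2.6580 = 0.1414.
τ(489 nm) = 0.141 × (500/489)⁴ × 2.6580 = 0.141 × 1.0931 × 2.6580 = 0.4097.
T(638)/T(489) = exp(τ_B − τ_A) = exp(0.2683) = 1.3077.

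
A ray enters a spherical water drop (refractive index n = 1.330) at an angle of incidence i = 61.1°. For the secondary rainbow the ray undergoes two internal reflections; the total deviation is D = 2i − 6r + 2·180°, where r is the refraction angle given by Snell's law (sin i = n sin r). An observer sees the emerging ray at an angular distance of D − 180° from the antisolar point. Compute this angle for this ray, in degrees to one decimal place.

sin r = sin 61.1° / 1.330 = 0.8755/1.330 = 0.6582; r = 41.17°.
D = 2·61.1° − 6·41.17° + 2·180° = 122.20° − 247.00° + 360° = 235.20°.
Angle from antisolar point = D − 180° = 55.20°.

55.2°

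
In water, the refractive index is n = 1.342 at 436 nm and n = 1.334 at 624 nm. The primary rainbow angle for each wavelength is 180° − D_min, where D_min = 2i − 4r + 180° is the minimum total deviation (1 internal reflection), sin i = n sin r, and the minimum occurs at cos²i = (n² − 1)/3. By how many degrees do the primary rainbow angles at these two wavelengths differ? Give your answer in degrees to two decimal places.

1.15°

At 436 nm (n = 1.342): cos²i = 0.26699 → i = 58.888°, r = 39.641°, D_min = 139.213°, rainbow angle = 40.787°.
At 624 nm (n = 1.334): cos²i = 0.25985 → i = 59.352°, r = 40.159°, D_min = 138.067°, rainbow angle = 41.933°.
Angular width = |40.787° − 41.933°| = 1.146°.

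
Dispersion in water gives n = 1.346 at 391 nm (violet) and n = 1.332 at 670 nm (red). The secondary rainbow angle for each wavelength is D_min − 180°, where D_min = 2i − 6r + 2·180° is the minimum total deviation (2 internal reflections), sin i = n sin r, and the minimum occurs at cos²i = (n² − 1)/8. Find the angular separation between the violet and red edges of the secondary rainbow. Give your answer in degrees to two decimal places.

3.61°

At 391 nm (n = 1.346): cos²i = 0.10146 → i = 71.426°, r = 44.768°, D_min = 234.241°, rainbow angle = 54.241°.
At 670 nm (n = 1.332): cos²i = 0.09678 → i = 71.875°, r = 45.520°, D_min = 230.628°, rainbow angle = 50.628°.
Angular width = |54.241° − 50.628°| = 3.612°.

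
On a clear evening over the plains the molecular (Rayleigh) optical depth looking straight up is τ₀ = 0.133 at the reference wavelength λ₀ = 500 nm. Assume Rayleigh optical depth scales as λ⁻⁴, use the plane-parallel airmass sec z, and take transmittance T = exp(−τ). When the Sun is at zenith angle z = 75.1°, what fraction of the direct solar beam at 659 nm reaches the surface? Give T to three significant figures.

sec 75.1° = 3.8890.
τ = 0.133 × (500/659)⁴ × 3.8890 = 0.133 × 0.3314 × 3.8890 = 0.1714.
T = exp(−0.1714) = 0.8425.

0.842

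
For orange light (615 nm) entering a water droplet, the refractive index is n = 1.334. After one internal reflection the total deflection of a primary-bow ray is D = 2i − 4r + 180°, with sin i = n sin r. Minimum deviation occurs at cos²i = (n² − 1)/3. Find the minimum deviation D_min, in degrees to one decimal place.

cos²i = (1.77956 − 1)/3 = 0.25985; i = arccos(0.50976) = 59.352°.
sin r = sin 59.352°/1.334 = 0.64492; r = 40.159°.
D_min = 2·59.352° − 4·40.159° + 180° = 138.067°.

138.1°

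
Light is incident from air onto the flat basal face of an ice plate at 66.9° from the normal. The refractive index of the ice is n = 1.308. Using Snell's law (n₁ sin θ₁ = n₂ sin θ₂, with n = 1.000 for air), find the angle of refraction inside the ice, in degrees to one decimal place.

Snell: sin θ_r = sin θ_i / n = sin 66.9° / 1.308 = 0.9198 / 1.308 = 0.7032.
θ_r = arcsin(0.7032) = 44.69°.

44.7°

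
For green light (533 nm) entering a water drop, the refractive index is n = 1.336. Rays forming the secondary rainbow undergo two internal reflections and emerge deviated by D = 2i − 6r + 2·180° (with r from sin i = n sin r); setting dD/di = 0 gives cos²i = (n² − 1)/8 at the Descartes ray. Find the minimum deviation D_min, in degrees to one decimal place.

cos²i = (1.78490 − 1)/8 = 0.09811; i = arccos(0.31323) = 71.746°.
sin r = sin 71.746°/1.336 = 0.71084; r = 45.303°.
D_min = 2·71.746° − 6·45.303° + 360° = 231.674°.

231.7°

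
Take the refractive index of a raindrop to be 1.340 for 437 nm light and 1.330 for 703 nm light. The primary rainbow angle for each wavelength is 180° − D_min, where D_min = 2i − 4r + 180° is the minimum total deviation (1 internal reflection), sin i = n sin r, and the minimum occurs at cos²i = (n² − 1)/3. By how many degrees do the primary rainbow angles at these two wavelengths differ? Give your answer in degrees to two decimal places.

At 437 nm (n = 1.340): cos²i = 0.26520 → i = 59.004°, r = 39.770°, D_min = 138.929°, rainbow angle = 41.071°.
At 703 nm (n = 1.330): cos²i = 0.25630 → i = 59.585°, r = 40.422°, D_min = 137.484°, rainbow angle = 42.516°.
Angular width = |41.071° − 42.516°| = 1.445°.

1.45°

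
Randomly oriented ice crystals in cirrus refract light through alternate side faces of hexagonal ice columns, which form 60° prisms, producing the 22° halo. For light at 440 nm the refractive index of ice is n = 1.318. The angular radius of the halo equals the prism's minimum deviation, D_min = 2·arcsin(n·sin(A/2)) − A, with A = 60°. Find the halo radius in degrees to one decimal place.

22.4°

n·sin(A/2) = 1.318 × sin 30° = 1.318 × 0.5000 = 0.6590.
D_min = 2·arcsin(0.6590) − 60° = 2 × 41.224° − 60° = 22.447°.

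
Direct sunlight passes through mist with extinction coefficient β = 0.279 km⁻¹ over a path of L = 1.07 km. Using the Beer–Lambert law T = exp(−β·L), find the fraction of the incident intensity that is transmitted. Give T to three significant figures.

0.742

τ = β·L = 0.279 × 1.07 = 0.2985.
T = exp(−0.2985) = 0.7419.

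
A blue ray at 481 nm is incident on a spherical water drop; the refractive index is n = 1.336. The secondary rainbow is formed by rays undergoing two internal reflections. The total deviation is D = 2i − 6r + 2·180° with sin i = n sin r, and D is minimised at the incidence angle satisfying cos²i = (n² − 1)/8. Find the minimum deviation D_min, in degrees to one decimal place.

231.7°

cos²i = (1.78490 − 1)/8 = 0.09811; i = arccos(0.31323) = 71.746°.
sin r = sin 71.746°/1.336 = 0.71084; r = 45.303°.
D_min = 2·71.746° − 6·45.303° + 360° = 231.674°.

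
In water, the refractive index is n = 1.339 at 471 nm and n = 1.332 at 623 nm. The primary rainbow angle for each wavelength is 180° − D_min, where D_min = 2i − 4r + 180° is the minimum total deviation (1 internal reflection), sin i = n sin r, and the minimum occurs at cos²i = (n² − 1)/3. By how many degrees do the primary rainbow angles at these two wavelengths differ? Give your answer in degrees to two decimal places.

1.01°

At 471 nm (n = 1.339): cos²i = 0.26431 → i = 59.062°, r = 39.834°, D_min = 138.786°, rainbow angle = 41.214°.
At 623 nm (n = 1.332): cos²i = 0.25807 → i = 59.469°, r = 40.290°, D_min = 137.776°, rainbow angle = 42.224°.
Angular width = |41.214° − 42.224°| = 1.010°.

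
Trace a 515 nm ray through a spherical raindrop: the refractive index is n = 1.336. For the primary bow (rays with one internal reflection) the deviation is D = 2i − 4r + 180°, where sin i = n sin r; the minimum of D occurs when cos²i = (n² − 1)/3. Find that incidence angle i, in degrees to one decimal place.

cos²i = (1.336² − 1)/3 = (1.78490 − 1)/3 = 0.26163.
cos i = 0.51150, so i = 59.236°.

59.2°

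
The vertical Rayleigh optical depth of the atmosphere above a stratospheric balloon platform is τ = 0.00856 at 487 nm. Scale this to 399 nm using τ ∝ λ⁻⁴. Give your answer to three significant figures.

0.0190

τ(399 nm) = τ(487 nm) × (487/399)⁴ = 0.00856 × (1.2206)⁴ = 0.00856 × 2.2193 = 0.0190.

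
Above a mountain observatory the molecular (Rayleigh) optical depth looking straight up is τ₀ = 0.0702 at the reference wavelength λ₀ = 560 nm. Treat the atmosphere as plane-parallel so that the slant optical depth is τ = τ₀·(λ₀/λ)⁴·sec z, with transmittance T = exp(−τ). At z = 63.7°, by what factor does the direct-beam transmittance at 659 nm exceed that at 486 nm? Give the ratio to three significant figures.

Airmass: sec 63.7° = 2.2570.
τ(659 nm) = 0.0702 × (560/659)⁴ × 2.2570 = 0.0702 × 0.5214 × 2.2570 = 0.0826.
τ(486 nm) = 0.0702 × (560/486)⁴ × 2.2570 = 0.0702 × 1.7628 × 2.2570 = 0.2793.
T(659)/T(486) = exp(τ_B − τ_A) = exp(0.1967) = 1.2174.

1.22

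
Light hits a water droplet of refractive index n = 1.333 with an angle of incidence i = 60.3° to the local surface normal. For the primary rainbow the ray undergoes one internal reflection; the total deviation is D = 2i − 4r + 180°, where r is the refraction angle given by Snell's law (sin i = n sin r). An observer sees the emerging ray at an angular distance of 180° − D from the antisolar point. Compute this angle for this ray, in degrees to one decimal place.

42.1°

sin r = sin 60.3° / 1.333 = 0.8686/1.333 = 0.6516; r = 40.67°.
D = 2·60.3° − 4·40.67° + 180° = 120.60° − 162.66° + 180° = 137.94°.
Angle from antisolar point = 180° − D = 42.06°.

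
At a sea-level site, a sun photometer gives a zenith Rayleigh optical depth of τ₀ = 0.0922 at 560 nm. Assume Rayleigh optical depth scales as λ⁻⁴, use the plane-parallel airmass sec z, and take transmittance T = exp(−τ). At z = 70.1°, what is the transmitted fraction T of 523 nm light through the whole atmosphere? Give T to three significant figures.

sec 70.1° = 2.9379.
τ = 0.0922 × (560/523)⁴ × 2.9379 = 0.0922 × 1.3145 × 2.9379 = 0.3561.
T = exp(−0.3561) = 0.7004.

0.700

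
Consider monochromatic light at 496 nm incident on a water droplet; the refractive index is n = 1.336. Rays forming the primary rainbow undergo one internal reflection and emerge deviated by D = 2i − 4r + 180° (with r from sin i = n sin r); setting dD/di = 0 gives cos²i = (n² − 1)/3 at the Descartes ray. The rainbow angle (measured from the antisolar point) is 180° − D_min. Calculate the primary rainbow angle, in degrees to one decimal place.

41.6°

cos²i = (1.78490 − 1)/3 = 0.26163; i = arccos(0.51150) = 59.236°.
sin r = sin 59.236°/1.336 = 0.64318; r = 40.029°.
D_min = 2·59.236° − 4·40.029° + 180° = 138.356°.
Rainbow angle = 180° − D_min = 41.644°.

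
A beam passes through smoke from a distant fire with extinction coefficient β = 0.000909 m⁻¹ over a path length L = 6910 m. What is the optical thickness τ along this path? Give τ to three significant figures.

τ = β·L = 0.000909 × 6910 = 6.2812.

6.28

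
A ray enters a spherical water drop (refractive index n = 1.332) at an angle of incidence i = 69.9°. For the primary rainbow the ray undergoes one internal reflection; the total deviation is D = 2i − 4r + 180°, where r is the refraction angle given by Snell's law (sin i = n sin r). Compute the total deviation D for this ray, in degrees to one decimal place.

sin r = sin 69.9° / 1.332 = 0.9391/1.332 = 0.7050; r = 44.83°.
D = 2·69.9° − 4·44.83° + 180° = 139.80° − 179.33° + 180° = 140.47°.

140.5°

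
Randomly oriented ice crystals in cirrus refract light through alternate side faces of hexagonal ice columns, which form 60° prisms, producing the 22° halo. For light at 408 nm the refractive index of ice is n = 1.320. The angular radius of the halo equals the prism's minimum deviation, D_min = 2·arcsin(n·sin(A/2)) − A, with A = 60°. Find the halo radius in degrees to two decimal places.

n·sin(A/2) = 1.320 × sin 30° = 1.320 × 0.5000 = 0.6600.
D_min = 2·arcsin(0.6600) − 60° = 2 × 41.300° − 60° = 22.600°.

22.60°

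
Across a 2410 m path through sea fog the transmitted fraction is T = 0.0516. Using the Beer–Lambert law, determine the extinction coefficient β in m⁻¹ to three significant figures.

0.00123 m⁻¹

Beer–Lambert: T = exp(−βL) ⇒ β = −ln(T)/L = −ln(0.0516)/2410 = 2.9642/2410 = 0.00123 m⁻¹.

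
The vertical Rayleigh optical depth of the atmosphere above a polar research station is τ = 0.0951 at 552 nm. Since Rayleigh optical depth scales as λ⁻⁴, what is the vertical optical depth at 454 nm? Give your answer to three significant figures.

0.208

τ(454 nm) = τ(552 nm) × (552/454)⁴ = 0.0951 × (1.2159)⁴ = 0.0951 × 2.1854 = 0.2078.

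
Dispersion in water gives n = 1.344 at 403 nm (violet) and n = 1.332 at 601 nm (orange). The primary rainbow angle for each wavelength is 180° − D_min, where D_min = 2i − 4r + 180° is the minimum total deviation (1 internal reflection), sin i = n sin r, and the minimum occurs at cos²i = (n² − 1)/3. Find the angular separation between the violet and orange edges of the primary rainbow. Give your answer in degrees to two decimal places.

1.72°

At 403 nm (n = 1.344): cos²i = 0.26878 → i = 58.772°, r = 39.512°, D_min = 139.495°, rainbow angle = 40.505°.
At 601 nm (n = 1.332): cos²i = 0.25807 → i = 59.469°, r = 40.290°, D_min = 137.776°, rainbow angle = 42.224°.
Angular width = |40.505° − 42.224°| = 1.719°.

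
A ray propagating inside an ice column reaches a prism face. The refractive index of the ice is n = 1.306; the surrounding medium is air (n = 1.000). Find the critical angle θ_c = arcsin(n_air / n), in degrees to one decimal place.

sin θ_c = n_air / n = 1.000 / 1.306 = 0.7657.
θ_c = arcsin(0.7657) = 49.97°.

50.0°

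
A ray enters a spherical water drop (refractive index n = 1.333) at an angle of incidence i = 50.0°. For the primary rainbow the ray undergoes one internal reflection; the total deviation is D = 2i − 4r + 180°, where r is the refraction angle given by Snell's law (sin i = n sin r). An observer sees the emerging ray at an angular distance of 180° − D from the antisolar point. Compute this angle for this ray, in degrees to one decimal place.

40.3°

sin r = sin 50.0° / 1.333 = 0.7660/1.333 = 0.5747; r = 35.08°.
D = 2·50.0° − 4·35.08° + 180° = 100.00° − 140.31° + 180° = 139.69°.
Angle from antisolar point = 180° − D = 40.31°.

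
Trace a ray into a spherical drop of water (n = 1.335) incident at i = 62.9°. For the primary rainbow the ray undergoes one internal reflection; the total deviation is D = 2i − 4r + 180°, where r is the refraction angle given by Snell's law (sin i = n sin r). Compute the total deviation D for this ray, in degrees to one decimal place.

138.5°

sin r = sin 62.9° / 1.335 = 0.8902/1.335 = 0.6668; r = 41.82°.
D = 2·62.9° − 4·41.82° + 180° = 125.80° − 167.29° + 180° = 138.51°.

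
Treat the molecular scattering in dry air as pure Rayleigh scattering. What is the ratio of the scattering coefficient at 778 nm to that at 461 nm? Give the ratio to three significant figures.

Rayleigh scattering ∝ λ⁻⁴, so the ratio of coefficients is the inverse fourth power of the wavelength ratio.
σ(778)/σ(461) = (461/778)⁴ = (0.5925)⁴ = 0.1233.

0.123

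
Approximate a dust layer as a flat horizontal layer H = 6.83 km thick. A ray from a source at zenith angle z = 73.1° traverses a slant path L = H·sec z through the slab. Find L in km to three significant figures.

23.5 km

sec z = 1/cos 73.1° = 3.4399.
L = 6.83 × 3.4399 = 23.495 km.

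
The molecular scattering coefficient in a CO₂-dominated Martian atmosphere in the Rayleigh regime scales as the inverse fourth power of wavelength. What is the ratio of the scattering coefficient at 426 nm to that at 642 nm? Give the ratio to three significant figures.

Rayleigh scattering ∝ λ⁻⁴, so the ratio of coefficients is the inverse fourth power of the wavelength ratio.
σ(426)/σ(642) = (642/426)⁴ = (1.5070)⁴ = 5.158.

5.16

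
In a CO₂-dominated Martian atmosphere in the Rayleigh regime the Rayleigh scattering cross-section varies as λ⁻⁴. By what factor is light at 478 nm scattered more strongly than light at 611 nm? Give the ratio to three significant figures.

2.67

Rayleigh scattering ∝ λ⁻⁴, so the ratio of coefficients is the inverse fourth power of the wavelength ratio.
σ(478)/σ(611) = (611/478)⁴ = (1.2782)⁴ = 2.67.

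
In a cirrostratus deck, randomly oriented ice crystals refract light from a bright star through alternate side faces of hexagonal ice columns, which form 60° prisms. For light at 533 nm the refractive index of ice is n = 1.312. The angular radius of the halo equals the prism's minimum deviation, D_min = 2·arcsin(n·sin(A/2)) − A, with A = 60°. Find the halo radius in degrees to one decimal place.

22.0°

n·sin(A/2) = 1.312 × sin 30° = 1.312 × 0.5000 = 0.6560.
D_min = 2·arcsin(0.6560) − 60° = 2 × 40.996° − 60° = 21.991°.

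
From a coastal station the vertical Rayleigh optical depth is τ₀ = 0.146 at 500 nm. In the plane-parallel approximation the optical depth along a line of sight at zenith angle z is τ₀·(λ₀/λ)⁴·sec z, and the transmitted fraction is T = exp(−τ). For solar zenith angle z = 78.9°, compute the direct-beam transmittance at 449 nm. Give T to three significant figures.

0.312

sec 78.9° = 5.1942.
τ = 0.146 × (500/449)⁴ × 5.1942 = 0.146 × 1.5378 × 5.1942 = 1.1662.
T = exp(−1.1662) = 0.3116.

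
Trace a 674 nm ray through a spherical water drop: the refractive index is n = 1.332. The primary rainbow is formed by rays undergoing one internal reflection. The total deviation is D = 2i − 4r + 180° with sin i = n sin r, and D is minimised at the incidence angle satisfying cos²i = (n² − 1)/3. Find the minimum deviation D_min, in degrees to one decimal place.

cos²i = (1.77422 − 1)/3 = 0.25807; i = arccos(0.50801) = 59.469°.
sin r = sin 59.469°/1.332 = 0.64666; r = 40.290°.
D_min = 2·59.469° − 4·40.290° + 180° = 137.776°.

137.8°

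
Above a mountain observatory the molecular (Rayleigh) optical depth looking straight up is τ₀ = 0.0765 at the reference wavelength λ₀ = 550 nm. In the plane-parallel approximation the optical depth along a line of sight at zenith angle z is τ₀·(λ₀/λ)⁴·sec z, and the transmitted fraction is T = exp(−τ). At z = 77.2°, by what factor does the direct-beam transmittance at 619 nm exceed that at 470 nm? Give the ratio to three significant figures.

1.54

Airmass: sec 77.2° = 4.5137.
τ(619 nm) = 0.0765 × (550/619)⁴ × 4.5137 = 0.0765 × 0.6233 × 4.5137 = 0.2152.
τ(470 nm) = 0.0765 × (550/470)⁴ × 4.5137 = 0.0765 × 1.8753 × 4.5137 = 0.6475.
T(619)/T(470) = exp(τ_B − τ_A) = exp(0.4323) = 1.5408.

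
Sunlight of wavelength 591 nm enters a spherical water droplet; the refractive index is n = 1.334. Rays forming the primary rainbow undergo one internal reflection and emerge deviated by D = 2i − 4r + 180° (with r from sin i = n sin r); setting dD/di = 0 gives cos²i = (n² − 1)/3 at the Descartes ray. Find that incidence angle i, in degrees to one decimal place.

59.4°

cos²i = (1.334² − 1)/3 = (1.77956 − 1)/3 = 0.25985.
cos i = 0.50976, so i = 59.352°.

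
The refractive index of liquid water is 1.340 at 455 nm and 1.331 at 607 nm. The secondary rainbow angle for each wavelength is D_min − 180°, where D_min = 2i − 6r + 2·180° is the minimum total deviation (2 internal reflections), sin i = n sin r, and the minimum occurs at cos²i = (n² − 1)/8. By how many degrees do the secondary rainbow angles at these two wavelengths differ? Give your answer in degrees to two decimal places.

At 455 nm (n = 1.340): cos²i = 0.09945 → i = 71.618°, r = 45.088°, D_min = 232.709°, rainbow angle = 52.709°.
At 607 nm (n = 1.331): cos²i = 0.09645 → i = 71.907°, r = 45.575°, D_min = 230.365°, rainbow angle = 50.365°.
Angular width = |52.709° − 50.365°| = 2.344°.

2.34°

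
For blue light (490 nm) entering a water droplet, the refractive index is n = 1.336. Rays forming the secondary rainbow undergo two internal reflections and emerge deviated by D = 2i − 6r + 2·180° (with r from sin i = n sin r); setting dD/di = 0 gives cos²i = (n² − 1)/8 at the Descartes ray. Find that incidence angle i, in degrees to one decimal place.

cos²i = (1.336² − 1)/8 = (1.78490 − 1)/8 = 0.09811.
cos i = 0.31323, so i = 71.746°.

71.7°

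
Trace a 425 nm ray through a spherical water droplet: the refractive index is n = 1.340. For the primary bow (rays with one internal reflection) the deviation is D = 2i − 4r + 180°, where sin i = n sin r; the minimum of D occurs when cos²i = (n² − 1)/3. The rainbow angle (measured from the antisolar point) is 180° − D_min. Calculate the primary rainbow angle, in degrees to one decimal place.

cos²i = (1.79560 − 1)/3 = 0.26520; i = arccos(0.51498) = 59.004°.
sin r = sin 59.004°/1.340 = 0.63971; r = 39.770°.
D_min = 2·59.004° − 4·39.770° + 180° = 138.929°.
Rainbow angle = 180° − D_min = 41.071°.

41.1°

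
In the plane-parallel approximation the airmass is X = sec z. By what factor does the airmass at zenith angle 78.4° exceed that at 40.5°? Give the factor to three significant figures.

3.78

X(78.4°)/X(40.5°) = sec 78.4° / sec 40.5° = cos 40.5° / cos 78.4° = 0.7604/0.2011 = 3.7816.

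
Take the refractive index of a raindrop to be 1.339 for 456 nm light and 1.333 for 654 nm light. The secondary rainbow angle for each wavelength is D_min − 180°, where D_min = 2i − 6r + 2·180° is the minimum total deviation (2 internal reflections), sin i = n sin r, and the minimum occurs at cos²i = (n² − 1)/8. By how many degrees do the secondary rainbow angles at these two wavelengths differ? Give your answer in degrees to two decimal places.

1.56°

At 456 nm (n = 1.339): cos²i = 0.09912 → i = 71.650°, r = 45.141°, D_min = 232.451°, rainbow angle = 52.451°.
At 654 nm (n = 1.333): cos²i = 0.09711 → i = 71.843°, r = 45.466°, D_min = 230.891°, rainbow angle = 50.891°.
Angular width = |52.451° − 50.891°| = 1.560°.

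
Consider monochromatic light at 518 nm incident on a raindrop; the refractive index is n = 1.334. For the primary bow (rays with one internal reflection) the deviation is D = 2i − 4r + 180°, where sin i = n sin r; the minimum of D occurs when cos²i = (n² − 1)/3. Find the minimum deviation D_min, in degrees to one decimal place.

138.1°

cos²i = (1.77956 − 1)/3 = 0.25985; i = arccos(0.50976) = 59.352°.
sin r = sin 59.352°/1.334 = 0.64492; r = 40.159°.
D_min = 2·59.352° − 4·40.159° + 180° = 138.067°.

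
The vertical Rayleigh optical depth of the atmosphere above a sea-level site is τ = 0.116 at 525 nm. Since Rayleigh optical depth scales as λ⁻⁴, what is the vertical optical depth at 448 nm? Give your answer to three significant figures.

τ(448 nm) = τ(525 nm) × (525/448)⁴ = 0.116 × (1.1719)⁴ = 0.116 × 1.8859 = 0.2188.

0.219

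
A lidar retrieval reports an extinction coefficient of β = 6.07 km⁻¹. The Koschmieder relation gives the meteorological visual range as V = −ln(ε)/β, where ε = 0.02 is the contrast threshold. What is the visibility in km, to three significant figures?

V = −ln(0.02) / 6.07 = 3.912 / 6.07 = 0.6445 km.

0.644 km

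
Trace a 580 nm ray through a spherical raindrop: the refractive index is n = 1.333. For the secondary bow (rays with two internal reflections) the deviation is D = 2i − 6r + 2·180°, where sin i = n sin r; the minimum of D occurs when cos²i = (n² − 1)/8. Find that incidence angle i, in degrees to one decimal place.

cos²i = (1.333² − 1)/8 = (1.77689 − 1)/8 = 0.09711.
cos i = 0.31163, so i = 71.843°.

71.8°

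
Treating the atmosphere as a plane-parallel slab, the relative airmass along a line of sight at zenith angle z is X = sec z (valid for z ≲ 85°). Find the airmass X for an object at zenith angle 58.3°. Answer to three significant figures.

X = sec z = 1/cos 58.3° = 1/0.5255 = 1.9031.

1.90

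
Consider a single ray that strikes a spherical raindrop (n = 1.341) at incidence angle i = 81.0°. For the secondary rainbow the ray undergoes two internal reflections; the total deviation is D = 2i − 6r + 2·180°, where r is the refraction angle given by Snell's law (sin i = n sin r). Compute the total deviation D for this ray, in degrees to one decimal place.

sin r = sin 81.0° / 1.341 = 0.9877/1.341 = 0.7365; r = 47.44°.
D = 2·81.0° − 6·47.44° + 2·180° = 162.00° − 284.62° + 360° = 237.38°.

237.4°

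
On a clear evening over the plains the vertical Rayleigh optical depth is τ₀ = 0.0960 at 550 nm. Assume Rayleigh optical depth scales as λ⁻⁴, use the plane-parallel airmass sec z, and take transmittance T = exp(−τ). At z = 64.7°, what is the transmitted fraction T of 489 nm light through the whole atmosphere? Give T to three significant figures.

0.698

sec 64.7° = 2.3400.
τ = 0.0960 × (550/489)⁴ × 2.3400 = 0.0960 × 1.6004 × 2.3400 = 0.3595.
T = exp(−0.3595) = 0.6980.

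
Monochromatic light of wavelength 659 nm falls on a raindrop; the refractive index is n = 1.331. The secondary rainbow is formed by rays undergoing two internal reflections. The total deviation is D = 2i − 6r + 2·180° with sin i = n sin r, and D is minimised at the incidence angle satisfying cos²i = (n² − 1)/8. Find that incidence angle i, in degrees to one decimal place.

cos²i = (1.331² − 1)/8 = (1.77156 − 1)/8 = 0.09645.
cos i = 0.31056, so i = 71.907°.

71.9°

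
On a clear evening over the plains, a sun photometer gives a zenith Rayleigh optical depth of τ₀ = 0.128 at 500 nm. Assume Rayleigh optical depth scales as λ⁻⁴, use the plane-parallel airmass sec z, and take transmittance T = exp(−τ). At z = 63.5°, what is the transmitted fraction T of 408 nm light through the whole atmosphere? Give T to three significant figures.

sec 63.5° = 2.2412.
τ = 0.128 × (500/408)⁴ × 2.2412 = 0.128 × 2.2555 × 2.2412 = 0.6470.
T = exp(−0.6470) = 0.5236.

0.524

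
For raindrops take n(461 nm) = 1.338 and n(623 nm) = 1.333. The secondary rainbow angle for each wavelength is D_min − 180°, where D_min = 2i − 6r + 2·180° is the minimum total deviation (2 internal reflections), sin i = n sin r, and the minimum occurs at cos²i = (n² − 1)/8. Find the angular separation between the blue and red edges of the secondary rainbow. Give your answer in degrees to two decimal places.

At 461 nm (n = 1.338): cos²i = 0.09878 → i = 71.682°, r = 45.195°, D_min = 232.193°, rainbow angle = 52.193°.
At 623 nm (n = 1.333): cos²i = 0.09711 → i = 71.843°, r = 45.466°, D_min = 230.891°, rainbow angle = 50.891°.
Angular width = |52.193° − 50.891°| = 1.302°.

1.30°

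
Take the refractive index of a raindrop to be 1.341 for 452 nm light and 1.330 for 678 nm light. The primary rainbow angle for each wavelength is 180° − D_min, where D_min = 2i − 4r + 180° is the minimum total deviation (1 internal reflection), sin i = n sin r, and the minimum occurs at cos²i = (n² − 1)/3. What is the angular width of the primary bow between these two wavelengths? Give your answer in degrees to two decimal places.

At 452 nm (n = 1.341): cos²i = 0.26609 → i = 58.946°, r = 39.705°, D_min = 139.071°, rainbow angle = 40.929°.
At 678 nm (n = 1.330): cos²i = 0.25630 → i = 59.585°, r = 40.422°, D_min = 137.484°, rainbow angle = 42.516°.
Angular width = |40.929° − 42.516°| = 1.588°.

1.59°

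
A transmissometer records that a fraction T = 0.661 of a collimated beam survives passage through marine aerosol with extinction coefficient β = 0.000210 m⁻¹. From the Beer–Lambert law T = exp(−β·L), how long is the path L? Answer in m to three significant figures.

1970 m

Beer–Lambert: T = exp(−βL) ⇒ L = −ln(T)/β = −ln(0.661)/0.000210 = 0.4140/0.000210 = 1971 m.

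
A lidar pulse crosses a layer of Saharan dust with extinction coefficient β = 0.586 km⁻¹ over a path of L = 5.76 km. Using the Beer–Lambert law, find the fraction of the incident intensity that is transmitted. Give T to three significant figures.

0.0342

τ = β·L = 0.586 × 5.76 = 3.3754.
T = exp(−3.3754) = 0.0342.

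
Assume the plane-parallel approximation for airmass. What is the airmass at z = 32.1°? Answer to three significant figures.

X = sec z = 1/cos 32.1° = 1/0.8471 = 1.1805.

1.18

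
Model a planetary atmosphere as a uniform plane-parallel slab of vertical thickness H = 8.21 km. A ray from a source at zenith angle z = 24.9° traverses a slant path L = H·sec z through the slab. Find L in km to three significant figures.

sec z = 1/cos 24.9° = 1.1025.
L = 8.21 × 1.1025 = 9.051 km.

9.05 km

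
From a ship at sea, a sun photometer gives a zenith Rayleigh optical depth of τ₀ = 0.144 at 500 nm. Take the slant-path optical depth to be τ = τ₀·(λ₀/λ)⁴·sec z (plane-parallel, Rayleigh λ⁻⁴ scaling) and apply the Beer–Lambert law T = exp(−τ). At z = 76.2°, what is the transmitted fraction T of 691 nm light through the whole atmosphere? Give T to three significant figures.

sec 76.2° = 4.1923.
τ = 0.144 × (500/691)⁴ × 4.1923 = 0.144 × 0.2741 × 4.1923 = 0.1655.
T = exp(−0.1655) = 0.8475.

0.847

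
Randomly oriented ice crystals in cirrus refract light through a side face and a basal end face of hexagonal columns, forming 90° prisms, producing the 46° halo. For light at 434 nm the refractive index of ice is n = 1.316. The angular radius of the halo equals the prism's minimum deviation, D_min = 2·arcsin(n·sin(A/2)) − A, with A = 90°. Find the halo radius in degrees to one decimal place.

n·sin(A/2) = 1.316 × sin 45° = 1.316 × 0.7071 = 0.9306.
D_min = 2·arcsin(0.9306) − 90° = 2 × 68.521° − 90° = 47.042°.

47.0°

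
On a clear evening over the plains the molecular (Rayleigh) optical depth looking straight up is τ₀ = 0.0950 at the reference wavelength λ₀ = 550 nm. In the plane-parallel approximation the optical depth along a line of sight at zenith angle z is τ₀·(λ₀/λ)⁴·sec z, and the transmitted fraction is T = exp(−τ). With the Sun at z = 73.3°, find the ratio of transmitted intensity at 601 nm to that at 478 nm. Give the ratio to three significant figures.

Airmass: sec 73.3° = 3.4799.
τ(601 nm) = 0.0950 × (550/601)⁴ × 3.4799 = 0.0950 × 0.7014 × 3.4799 = 0.2319.
τ(478 nm) = 0.0950 × (550/478)⁴ × 3.4799 = 0.0950 × 1.7528 × 3.4799 = 0.5795.
T(601)/T(478) = exp(τ_B − τ_A) = exp(0.3476) = 1.4157.

1.42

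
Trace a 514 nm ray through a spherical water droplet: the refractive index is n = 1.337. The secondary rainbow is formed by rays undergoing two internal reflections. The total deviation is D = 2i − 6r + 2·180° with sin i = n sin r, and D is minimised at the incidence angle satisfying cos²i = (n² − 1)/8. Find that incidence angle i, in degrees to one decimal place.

cos²i = (1.337² − 1)/8 = (1.78757 − 1)/8 = 0.09845.
cos i = 0.31376, so i = 71.714°.

71.7°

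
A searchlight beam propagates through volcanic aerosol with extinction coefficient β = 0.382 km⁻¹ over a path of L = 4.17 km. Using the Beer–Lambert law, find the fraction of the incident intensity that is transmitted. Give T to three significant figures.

0.203

τ = β·L = 0.382 × 4.17 = 1.5929.
T = exp(−1.5929) = 0.2033.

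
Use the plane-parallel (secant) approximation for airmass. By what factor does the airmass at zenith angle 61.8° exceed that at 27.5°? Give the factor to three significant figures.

1.88

X(61.8°)/X(27.5°) = sec 61.8° / sec 27.5° = cos 27.5° / cos 61.8° = 0.8870/0.4726 = 1.8771.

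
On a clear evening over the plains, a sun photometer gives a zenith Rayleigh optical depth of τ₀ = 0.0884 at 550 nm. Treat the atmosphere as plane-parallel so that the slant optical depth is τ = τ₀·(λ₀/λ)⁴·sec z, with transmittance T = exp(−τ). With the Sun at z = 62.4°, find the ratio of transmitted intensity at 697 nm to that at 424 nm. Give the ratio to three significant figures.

Airmass: sec 62.4° = 2.1584.
τ(697 nm) = 0.0884 × (550/697)⁴ × 2.1584 = 0.0884 × 0.3877 × 2.1584 = 0.0740.
τ(424 nm) = 0.0884 × (550/424)⁴ × 2.1584 = 0.0884 × 2.8313 × 2.1584 = 0.5402.
T(697)/T(424) = exp(τ_B − τ_A) = exp(0.4663) = 1.5940.

1.59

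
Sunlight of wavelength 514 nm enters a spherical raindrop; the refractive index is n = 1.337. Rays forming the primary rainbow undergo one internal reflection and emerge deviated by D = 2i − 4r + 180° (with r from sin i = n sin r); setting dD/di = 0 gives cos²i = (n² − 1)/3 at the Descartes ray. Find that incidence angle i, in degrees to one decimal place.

cos²i = (1.337² − 1)/3 = (1.78757 − 1)/3 = 0.26252.
cos i = 0.51237, so i = 59.178°.

59.2°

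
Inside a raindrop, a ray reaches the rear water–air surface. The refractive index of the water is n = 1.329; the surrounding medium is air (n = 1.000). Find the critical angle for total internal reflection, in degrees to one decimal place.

sin θ_c = n_air / n = 1.000 / 1.329 = 0.7524.
θ_c = arcsin(0.7524) = 48.80°.

48.8°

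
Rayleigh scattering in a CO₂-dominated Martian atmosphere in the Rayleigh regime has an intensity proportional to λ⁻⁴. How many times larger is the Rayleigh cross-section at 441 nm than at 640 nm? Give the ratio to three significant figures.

4.44

Rayleigh scattering ∝ λ⁻⁴, so the ratio of coefficients is the inverse fourth power of the wavelength ratio.
σ(441)/σ(640) = (640/441)⁴ = (1.4512)⁴ = 4.436.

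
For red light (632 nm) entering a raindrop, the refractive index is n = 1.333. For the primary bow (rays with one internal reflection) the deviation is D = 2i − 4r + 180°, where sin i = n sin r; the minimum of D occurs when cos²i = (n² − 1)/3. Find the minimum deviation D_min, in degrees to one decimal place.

137.9°

cos²i = (1.77689 − 1)/3 = 0.25896; i = arccos(0.50888) = 59.410°.
sin r = sin 59.410°/1.333 = 0.64579; r = 40.225°.
D_min = 2·59.410° − 4·40.225° + 180° = 137.922°.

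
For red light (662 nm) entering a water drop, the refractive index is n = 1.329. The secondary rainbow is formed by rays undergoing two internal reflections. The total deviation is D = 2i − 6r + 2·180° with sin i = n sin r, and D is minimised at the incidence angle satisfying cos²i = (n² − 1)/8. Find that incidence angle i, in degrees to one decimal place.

72.0°

cos²i = (1.329² − 1)/8 = (1.76624 − 1)/8 = 0.09578.
cos i = 0.30948, so i = 71.972°.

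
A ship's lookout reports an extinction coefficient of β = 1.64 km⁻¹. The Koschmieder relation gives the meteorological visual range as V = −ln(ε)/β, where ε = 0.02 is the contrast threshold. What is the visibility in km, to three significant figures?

2.39 km

V = −ln(0.02) / 1.64 = 3.912 / 1.64 = 2.3854 km.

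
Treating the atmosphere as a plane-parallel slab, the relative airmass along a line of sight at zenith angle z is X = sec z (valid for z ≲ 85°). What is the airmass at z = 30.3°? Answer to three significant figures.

X = sec z = 1/cos 30.3° = 1/0.8634 = 1.1582.

1.16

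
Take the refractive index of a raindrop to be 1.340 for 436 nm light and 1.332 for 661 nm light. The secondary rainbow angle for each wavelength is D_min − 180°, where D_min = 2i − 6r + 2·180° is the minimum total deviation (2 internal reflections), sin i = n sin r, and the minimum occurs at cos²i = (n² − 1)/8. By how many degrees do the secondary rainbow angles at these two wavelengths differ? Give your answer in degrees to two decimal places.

2.08°

At 436 nm (n = 1.340): cos²i = 0.09945 → i = 71.618°, r = 45.088°, D_min = 232.709°, rainbow angle = 52.709°.
At 661 nm (n = 1.332): cos²i = 0.09678 → i = 71.875°, r = 45.520°, D_min = 230.628°, rainbow angle = 50.628°.
Angular width = |52.709° − 50.628°| = 2.080°.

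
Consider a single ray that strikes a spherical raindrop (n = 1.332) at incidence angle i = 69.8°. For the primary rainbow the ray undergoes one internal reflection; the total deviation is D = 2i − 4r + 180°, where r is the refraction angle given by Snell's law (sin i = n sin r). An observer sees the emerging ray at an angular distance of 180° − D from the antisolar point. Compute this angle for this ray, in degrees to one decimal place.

39.6°

sin r = sin 69.8° / 1.332 = 0.9385/1.332 = 0.7046; r = 44.80°.
D = 2·69.8° − 4·44.80° + 180° = 139.60° − 179.18° + 180° = 140.42°.
Angle from antisolar point = 180° − D = 39.58°.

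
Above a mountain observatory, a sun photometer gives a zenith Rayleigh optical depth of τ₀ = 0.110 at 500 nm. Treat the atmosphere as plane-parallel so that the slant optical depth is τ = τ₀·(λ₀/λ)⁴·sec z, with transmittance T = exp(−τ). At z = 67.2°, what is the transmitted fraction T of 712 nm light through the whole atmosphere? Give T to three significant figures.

sec 67.2° = 2.5805.
τ = 0.110 × (500/712)⁴ × 2.5805 = 0.110 × 0.2432 × 2.5805 = 0.0690.
T = exp(−0.0690) = 0.9333.

0.933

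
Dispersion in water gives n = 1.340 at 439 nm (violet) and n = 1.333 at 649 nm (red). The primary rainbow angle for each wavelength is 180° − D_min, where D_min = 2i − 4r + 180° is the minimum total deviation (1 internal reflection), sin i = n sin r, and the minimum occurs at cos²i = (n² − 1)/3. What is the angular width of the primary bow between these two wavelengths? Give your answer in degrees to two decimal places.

1.01°

At 439 nm (n = 1.340): cos²i = 0.26520 → i = 59.004°, r = 39.770°, D_min = 138.929°, rainbow angle = 41.071°.
At 649 nm (n = 1.333): cos²i = 0.25896 → i = 59.410°, r = 40.225°, D_min = 137.922°, rainbow angle = 42.078°.
Angular width = |41.071° − 42.078°| = 1.007°.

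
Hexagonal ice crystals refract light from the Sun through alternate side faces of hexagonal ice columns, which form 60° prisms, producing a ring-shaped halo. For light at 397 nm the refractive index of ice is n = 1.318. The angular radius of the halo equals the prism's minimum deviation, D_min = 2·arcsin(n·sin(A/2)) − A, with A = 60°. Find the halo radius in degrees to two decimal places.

22.45°

n·sin(A/2) = 1.318 × sin 30° = 1.318 × 0.5000 = 0.6590.
D_min = 2·arcsin(0.6590) − 60° = 2 × 41.224° − 60° = 22.447°.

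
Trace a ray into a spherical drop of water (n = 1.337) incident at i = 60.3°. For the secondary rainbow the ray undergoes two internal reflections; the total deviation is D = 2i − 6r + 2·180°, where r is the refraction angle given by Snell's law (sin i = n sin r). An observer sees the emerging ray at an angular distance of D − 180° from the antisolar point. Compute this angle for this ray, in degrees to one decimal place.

57.5°

sin r = sin 60.3° / 1.337 = 0.8686/1.337 = 0.6497; r = 40.52°.
D = 2·60.3° − 6·40.52° + 2·180° = 120.60° − 243.11° + 360° = 237.49°.
Angle from antisolar point = D − 180° = 57.49°.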